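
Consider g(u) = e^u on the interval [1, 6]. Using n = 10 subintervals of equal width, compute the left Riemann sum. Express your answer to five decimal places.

Δu = (6 − 1)/10 = 0.5.
Left endpoints: 1, 1.5, 2, 2.5, 3, 3.5, 4, 4.5, 5, 5.5.
g(1) ≈ 2.71828, g(1.5) ≈ 4.48169, g(2) ≈ 7.38906, g(2.5) ≈ 12.18249, g(3) ≈ 20.08554, g(3.5) ≈ 33.11545, g(4) ≈ 54.59815, g(4.5) ≈ 90.01713, g(5) ≈ 148.41316, g(5.5) ≈ 244.69193.
Sum = Δu · [g(1) + g(1.5) + g(2) + ...].
Sum ≈ 308.84644.

308.84644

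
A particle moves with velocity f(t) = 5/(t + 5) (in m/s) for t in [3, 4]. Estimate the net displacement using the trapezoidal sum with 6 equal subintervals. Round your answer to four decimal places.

0.5890

Δt = (4 − 3)/6 = 1/6.
f(3) = 0.625, f(19/6) = 30/49, f(10/3) = 0.6, f(3.5) = 10/17, f(11/3) = 15/26, f(23/6) = 30/53, f(4) = 5/9.
T_6 = (Δt/2)·[f(t_0) + 2f(t_1) + ... + 2f(t_{5}) + f(t_6)].
Sum ≈ 0.5890.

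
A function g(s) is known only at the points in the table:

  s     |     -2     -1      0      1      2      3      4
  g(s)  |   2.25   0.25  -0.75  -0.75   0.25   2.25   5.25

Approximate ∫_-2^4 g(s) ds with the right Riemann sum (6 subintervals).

6.5

Δs = 1.
Sum = 1·[0.25 + (-0.75) + (-0.75) + 0.25 + 2.25 + 5.25] = 6.5.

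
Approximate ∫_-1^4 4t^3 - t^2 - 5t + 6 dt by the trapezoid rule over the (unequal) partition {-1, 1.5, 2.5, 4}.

Subinterval widths: 2.5, 1, 1.5.
f(-1) = 6, f(1.5) = 9.75, f(2.5) = 49.75, f(4) = 226.
On each subinterval the trapezoid contributes (Δt_i/2)·[f(t_{i-1}) + f(t_i)].
Sum = 256.25.

256.25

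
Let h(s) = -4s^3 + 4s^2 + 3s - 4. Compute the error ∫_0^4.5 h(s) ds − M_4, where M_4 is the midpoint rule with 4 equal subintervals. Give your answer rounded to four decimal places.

-10.9160

Exact integral: ∫_0^4.5 h(s) ds = -276.1875.
M_4 ≈ -265.271484.
Error ≈ -276.1875 − (-265.271484) ≈ -10.9160.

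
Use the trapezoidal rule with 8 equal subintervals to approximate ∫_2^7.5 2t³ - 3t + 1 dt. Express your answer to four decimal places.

1513.5044

Δt = (7.5 − 2)/8 = 0.6875.
f(2) = 11, f(2.6875) = 65043/2048, f(3.375) = 67.76171875, f(4.0625) = 251713/2048, f(4.75) = 201.09375, f(5.4375) = 627143/2048, f(6.125) = 442.19140625, f(6.8125) = 1255221/2048, f(7.5) = 822.25.
T_8 = (Δt/2)·[f(t_0) + 2f(t_1) + ... + 2f(t_{7}) + f(t_8)].
Sum ≈ 1513.5044.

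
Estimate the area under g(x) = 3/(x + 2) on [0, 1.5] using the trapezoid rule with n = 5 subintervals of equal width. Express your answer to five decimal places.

Δx = (1.5 − 0)/5 = 0.3.
g(0) = 1.5, g(0.3) = 30/23, g(0.6) = 15/13, g(0.9) = 30/29, g(1.2) = 0.9375, g(1.5) = 6/7.
T_5 = (Δx/2)·[g(x_0) + 2g(x_1) + ... + 2g(x_{4}) + g(x_5)].
Sum ≈ 1.68262.

1.68262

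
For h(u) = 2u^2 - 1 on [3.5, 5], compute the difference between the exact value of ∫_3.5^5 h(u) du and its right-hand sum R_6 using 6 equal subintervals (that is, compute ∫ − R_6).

Exact integral: ∫_3.5^5 h(u) du = 53.25.
R_6 = 56.46875.
Error = 53.25 − 56.46875 = -3.21875.

-3.21875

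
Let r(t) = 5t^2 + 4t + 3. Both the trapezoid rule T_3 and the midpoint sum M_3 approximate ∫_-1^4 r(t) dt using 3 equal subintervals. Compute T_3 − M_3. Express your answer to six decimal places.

T_3 ≈ 164.90740741.
M_3 ≈ 147.54629630.
T_3 − M_3 ≈ 17.361111.

17.361111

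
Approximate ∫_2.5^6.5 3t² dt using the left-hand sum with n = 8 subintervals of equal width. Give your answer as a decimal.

Δt = (6.5 − 2.5)/8 = 0.5.
Left endpoints: 2.5, 3, 3.5, 4, 4.5, 5, 5.5, 6.
f(2.5) = 18.75, f(3) = 27, f(3.5) = 36.75, f(4) = 48, f(4.5) = 60.75, f(5) = 75, f(5.5) = 90.75, f(6) = 108.
Sum = Δt · [f(2.5) + f(3) + f(3.5) + ...].
Sum = 232.5.

232.5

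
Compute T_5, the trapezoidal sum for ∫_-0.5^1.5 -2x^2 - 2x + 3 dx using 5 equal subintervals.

Δx = (1.5 − (-0.5))/5 = 0.4.
f(-0.5) = 3.5, f(-0.1) = 3.18, f(0.3) = 2.22, f(0.7) = 0.62, f(1.1) = -1.62, f(1.5) = -4.5.
T_5 = (Δx/2)·[f(x_0) + 2f(x_1) + ... + 2f(x_{4}) + f(x_5)].
Sum = 1.56.

1.56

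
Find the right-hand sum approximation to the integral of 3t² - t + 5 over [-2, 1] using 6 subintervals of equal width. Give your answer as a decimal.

22.875

Δt = (1 − (-2))/6 = 0.5.
Right endpoints: -1.5, -1, -0.5, 0, 0.5, 1.
f(-1.5) = 13.25, f(-1) = 9, f(-0.5) = 6.25, f(0) = 5, f(0.5) = 5.25, f(1) = 7.
Sum = Δt · [f(-1.5) + f(-1) + f(-0.5) + ...].
Sum = 22.875.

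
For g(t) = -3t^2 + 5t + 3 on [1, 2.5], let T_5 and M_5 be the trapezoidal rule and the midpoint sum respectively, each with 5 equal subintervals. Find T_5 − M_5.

T_5 = 2.9325.
M_5 = 3.03375.
T_5 − M_5 = -0.10125.

-0.10125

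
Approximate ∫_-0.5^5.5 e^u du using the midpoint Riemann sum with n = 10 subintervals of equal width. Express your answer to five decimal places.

Δu = (5.5 − (-0.5))/10 = 0.6.
Midpoints: -0.2, 0.4, 1, 1.6, 2.2, 2.8, 3.4, 4, 4.6, 5.2.
f(-0.2) ≈ 0.81873, f(0.4) ≈ 1.49182, f(1) ≈ 2.71828, f(1.6) ≈ 4.95303, f(2.2) ≈ 9.02501, f(2.8) ≈ 16.44465, f(3.4) ≈ 29.96410, f(4) ≈ 54.59815, f(4.6) ≈ 99.48432, f(5.2) ≈ 181.27224.
Sum = Δu · [f(-0.2) + f(0.4) + f(1) + ...].
Sum ≈ 240.46220.

240.46220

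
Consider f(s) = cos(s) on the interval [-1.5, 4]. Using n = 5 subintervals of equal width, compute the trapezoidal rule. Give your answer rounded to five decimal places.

0.21592

Δs = (4 − (-1.5))/5 = 1.1.
f(-1.5) ≈ 0.07074, f(-0.4) ≈ 0.92106, f(0.7) ≈ 0.76484, f(1.8) ≈ -0.22720, f(2.9) ≈ -0.97096, f(4) ≈ -0.65364.
T_5 = (Δs/2)·[f(s_0) + 2f(s_1) + ... + 2f(s_{4}) + f(s_5)].
Sum ≈ 0.21592.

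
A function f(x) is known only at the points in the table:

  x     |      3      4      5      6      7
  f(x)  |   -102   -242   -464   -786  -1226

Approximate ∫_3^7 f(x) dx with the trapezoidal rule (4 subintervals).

-2156

Δx = 1.
T_4 = (1/2)·[(-102) + 2·(-242) + 2·(-464) + 2·(-786) + (-1226)] = -2156.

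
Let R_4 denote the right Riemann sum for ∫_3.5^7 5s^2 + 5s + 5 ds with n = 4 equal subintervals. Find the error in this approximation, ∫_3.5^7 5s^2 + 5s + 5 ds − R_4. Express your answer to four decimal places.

Exact integral: ∫_3.5^7 f(s) ds ≈ 609.583333.
R_4 = 699.86328125.
Error ≈ 609.583333 − 699.86328125 ≈ -90.2799.

-90.2799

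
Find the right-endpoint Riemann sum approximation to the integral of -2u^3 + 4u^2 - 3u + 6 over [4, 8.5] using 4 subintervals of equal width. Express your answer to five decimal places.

-2337.62695

Δu = (8.5 − 4)/4 = 1.125.
Right endpoints: 5.125, 6.25, 7.375, 8.5.
f(5.125) = -173.53515625, f(6.25) = -344.78125, f(7.375) = -600.82421875, f(8.5) = -958.75.
Sum = Δu · [f(5.125) + f(6.25) + f(7.375) + f(8.5)].
Sum ≈ -2337.62695.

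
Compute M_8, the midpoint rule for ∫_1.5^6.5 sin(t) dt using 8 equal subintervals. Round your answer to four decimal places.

-0.9208

Δt = (6.5 − 1.5)/8 = 0.625.
Midpoints: 1.8125, 2.4375, 3.0625, 3.6875, 4.3125, 4.9375, 5.5625, 6.1875.
f(1.8125) ≈ 0.9709, f(2.4375) ≈ 0.6473, f(3.0625) ≈ 0.0790, f(3.6875) ≈ -0.5192, f(4.3125) ≈ -0.9211, f(4.9375) ≈ -0.9748, f(5.5625) ≈ -0.6599, f(6.1875) ≈ -0.0955.
Sum = Δt · [f(1.8125) + f(2.4375) + f(3.0625) + ...].
Sum ≈ -0.9208.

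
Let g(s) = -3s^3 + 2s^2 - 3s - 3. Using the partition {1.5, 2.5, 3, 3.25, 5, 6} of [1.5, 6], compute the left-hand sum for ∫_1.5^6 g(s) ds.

-562.87890625

Subinterval widths: 1, 0.5, 0.25, 1.75, 1.
Left endpoints: 1.5, 2.5, 3, 3.25, 5.
g(1.5) = -13.125, g(2.5) = -44.875, g(3) = -75, g(3.25) = -94.609375, g(5) = -343.
Sum = Σ Δs_i · g(s_i).
Sum = -562.87890625.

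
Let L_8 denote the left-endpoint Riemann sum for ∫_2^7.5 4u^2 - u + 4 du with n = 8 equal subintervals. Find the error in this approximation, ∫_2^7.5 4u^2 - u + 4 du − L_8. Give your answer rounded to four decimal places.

68.2201

Exact integral: ∫_2^7.5 f(u) du ≈ 547.708333.
L_8 = 479.48828125.
Error ≈ 547.708333 − 479.48828125 ≈ 68.2201.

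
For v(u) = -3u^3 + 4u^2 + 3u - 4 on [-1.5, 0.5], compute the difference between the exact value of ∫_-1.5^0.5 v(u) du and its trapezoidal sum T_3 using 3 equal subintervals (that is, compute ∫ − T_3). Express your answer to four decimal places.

Exact integral: ∫_-1.5^0.5 v(u) du ≈ -2.583333.
T_3 ≈ -1.324074.
Error ≈ -2.583333 − (-1.324074) ≈ -1.2593.

-1.2593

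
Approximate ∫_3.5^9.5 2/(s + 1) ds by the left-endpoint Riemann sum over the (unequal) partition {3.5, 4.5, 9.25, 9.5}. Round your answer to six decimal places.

2.220498

Subinterval widths: 1, 4.75, 0.25.
Left endpoints: 3.5, 4.5, 9.25.
f(3.5) = 4/9, f(4.5) = 4/11, f(9.25) = 8/41.
Sum = Σ Δs_i · f(s_i).
Sum ≈ 2.220498.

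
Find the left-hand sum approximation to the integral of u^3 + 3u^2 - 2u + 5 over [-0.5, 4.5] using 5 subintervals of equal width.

Δu = (4.5 − (-0.5))/5 = 1.
Left endpoints: -0.5, 0.5, 1.5, 2.5, 3.5.
f(-0.5) = 6.625, f(0.5) = 4.875, f(1.5) = 12.125, f(2.5) = 34.375, f(3.5) = 77.625.
Sum = Δu · [f(-0.5) + f(0.5) + f(1.5) + f(2.5) + f(3.5)].
Sum = 135.625.

135.625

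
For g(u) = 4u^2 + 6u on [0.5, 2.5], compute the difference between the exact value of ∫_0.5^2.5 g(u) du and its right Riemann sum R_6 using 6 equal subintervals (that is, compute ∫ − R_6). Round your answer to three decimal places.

Exact integral: ∫_0.5^2.5 g(u) du ≈ 38.66667.
R_6 ≈ 44.81481.
Error ≈ 38.66667 − 44.81481 ≈ -6.148.

-6.148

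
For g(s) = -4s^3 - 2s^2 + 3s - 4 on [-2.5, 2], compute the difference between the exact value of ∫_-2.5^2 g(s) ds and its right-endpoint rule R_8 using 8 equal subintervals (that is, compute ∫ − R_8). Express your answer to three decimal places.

21.278

Exact integral: ∫_-2.5^2 g(s) ds = -14.0625.
R_8 ≈ -35.34082.
Error ≈ -14.0625 − (-35.34082) ≈ 21.278.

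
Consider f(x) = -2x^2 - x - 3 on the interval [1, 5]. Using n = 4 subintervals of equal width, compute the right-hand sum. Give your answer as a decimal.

Δx = (5 − 1)/4 = 1.
Right endpoints: 2, 3, 4, 5.
f(2) = -13, f(3) = -24, f(4) = -39, f(5) = -58.
Sum = Δx · [f(2) + f(3) + f(4) + f(5)].
Sum = -134.

-134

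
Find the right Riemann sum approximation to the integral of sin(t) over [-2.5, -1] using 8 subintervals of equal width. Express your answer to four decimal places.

-1.3603

Δt = (-1 − (-2.5))/8 = 0.1875.
Right endpoints: -2.3125, -2.125, -1.9375, -1.75, -1.5625, -1.375, -1.1875, -1.
f(-2.3125) ≈ -0.7373, f(-2.125) ≈ -0.8503, f(-1.9375) ≈ -0.9335, f(-1.75) ≈ -0.9840, f(-1.5625) ≈ -1.0000, f(-1.375) ≈ -0.9809, f(-1.1875) ≈ -0.9274, f(-1) ≈ -0.8415.
Sum = Δt · [f(-2.3125) + f(-2.125) + f(-1.9375) + ...].
Sum ≈ -1.3603.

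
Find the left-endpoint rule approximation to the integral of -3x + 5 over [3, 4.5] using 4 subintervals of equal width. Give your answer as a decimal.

-8.53125

Δx = (4.5 − 3)/4 = 0.375.
Left endpoints: 3, 3.375, 3.75, 4.125.
f(3) = -4, f(3.375) = -5.125, f(3.75) = -6.25, f(4.125) = -7.375.
Sum = Δx · [f(3) + f(3.375) + f(3.75) + f(4.125)].
Sum = -8.53125.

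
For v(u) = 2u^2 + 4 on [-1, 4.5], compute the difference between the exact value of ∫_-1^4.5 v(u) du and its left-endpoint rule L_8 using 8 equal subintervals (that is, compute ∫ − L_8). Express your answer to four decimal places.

12.3678

Exact integral: ∫_-1^4.5 v(u) du ≈ 83.416667.
L_8 ≈ 71.048828.
Error ≈ 83.416667 − 71.048828 ≈ 12.3678.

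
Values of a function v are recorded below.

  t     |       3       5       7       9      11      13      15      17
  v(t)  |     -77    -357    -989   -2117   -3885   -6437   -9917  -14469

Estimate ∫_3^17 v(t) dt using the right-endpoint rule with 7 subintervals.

-76342

Δt = 2.
Sum = 2·[(-357) + (-989) + (-2117) + (-3885) + (-6437) + (-9917) + (-14469)] = -76342.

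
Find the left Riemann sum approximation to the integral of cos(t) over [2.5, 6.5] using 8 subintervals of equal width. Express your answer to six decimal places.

Δt = (6.5 − 2.5)/8 = 0.5.
Left endpoints: 2.5, 3, 3.5, 4, 4.5, 5, 5.5, 6.
f(2.5) ≈ -0.801144, f(3) ≈ -0.989992, f(3.5) ≈ -0.936457, f(4) ≈ -0.653644, f(4.5) ≈ -0.210796, f(5) ≈ 0.283662, f(5.5) ≈ 0.708670, f(6) ≈ 0.960170.
Sum = Δt · [f(2.5) + f(3) + f(3.5) + ...].
Sum ≈ -0.819765.

-0.819765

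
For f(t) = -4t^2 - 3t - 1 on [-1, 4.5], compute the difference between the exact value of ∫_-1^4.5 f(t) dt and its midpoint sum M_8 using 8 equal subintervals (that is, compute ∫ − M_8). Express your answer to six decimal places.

Exact integral: ∫_-1^4.5 f(t) dt ≈ -157.20833333.
M_8 ≈ -156.34179688.
Error ≈ -157.20833333 − (-156.34179688) ≈ -0.866536.

-0.866536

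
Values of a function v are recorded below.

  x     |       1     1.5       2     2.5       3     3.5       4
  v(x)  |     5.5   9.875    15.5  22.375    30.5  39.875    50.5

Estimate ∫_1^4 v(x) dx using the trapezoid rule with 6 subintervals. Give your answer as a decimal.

Δx = 0.5.
T_6 = (0.5/2)·[5.5 + 2·9.875 + 2·15.5 + 2·22.375 + 2·30.5 + 2·39.875 + 50.5] = 73.0625.

73.0625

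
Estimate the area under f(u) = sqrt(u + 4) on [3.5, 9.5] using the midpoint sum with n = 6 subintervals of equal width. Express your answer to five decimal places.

19.37698

Δu = (9.5 − 3.5)/6 = 1.
Midpoints: 4, 5, 6, 7, 8, 9.
f(4) ≈ 2.82843, f(5) ≈ 3.00000, f(6) ≈ 3.16228, f(7) ≈ 3.31662, f(8) ≈ 3.46410, f(9) ≈ 3.60555.
Sum = Δu · [f(4) + f(5) + f(6) + ...].
Sum ≈ 19.37698.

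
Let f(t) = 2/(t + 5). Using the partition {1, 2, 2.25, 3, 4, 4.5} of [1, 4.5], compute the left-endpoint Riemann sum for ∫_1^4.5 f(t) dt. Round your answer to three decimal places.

Subinterval widths: 1, 0.25, 0.75, 1, 0.5.
Left endpoints: 1, 2, 2.25, 3, 4.
f(1) = 1/3, f(2) = 2/7, f(2.25) = 8/29, f(3) = 0.25, f(4) = 2/9.
Sum = Σ Δt_i · f(t_i).
Sum ≈ 0.973.

0.973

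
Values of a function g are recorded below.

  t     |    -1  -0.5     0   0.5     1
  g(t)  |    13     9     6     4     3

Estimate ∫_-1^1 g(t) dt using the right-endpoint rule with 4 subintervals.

11

Δt = 0.5.
Sum = 0.5·[9 + 6 + 4 + 3] = 11.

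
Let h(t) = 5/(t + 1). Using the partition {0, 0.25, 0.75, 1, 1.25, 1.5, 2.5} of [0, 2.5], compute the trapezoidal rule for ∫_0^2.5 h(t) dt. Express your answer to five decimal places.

Subinterval widths: 0.25, 0.5, 0.25, 0.25, 0.25, 1.
h(0) = 5, h(0.25) = 4, h(0.75) = 20/7, h(1) = 2.5, h(1.25) = 20/9, h(1.5) = 2, h(2.5) = 10/7.
On each subinterval the trapezoid contributes (Δt_i/2)·[h(t_{i-1}) + h(t_i)].
Sum ≈ 6.34127.

6.34127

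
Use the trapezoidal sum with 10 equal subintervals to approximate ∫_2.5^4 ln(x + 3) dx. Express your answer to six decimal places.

Δx = (4 − 2.5)/10 = 0.15.
f(2.5) ≈ 1.704748, f(2.65) ≈ 1.731656, f(2.8) ≈ 1.757858, f(2.95) ≈ 1.783391, f(3.1) ≈ 1.808289, f(3.25) ≈ 1.832581, f(3.4) ≈ 1.856298, f(3.55) ≈ 1.879465, f(3.7) ≈ 1.902108, f(3.85) ≈ 1.924249, f(4) ≈ 1.945910.
T_10 = (Δx/2)·[f(x_0) + 2f(x_1) + ... + 2f(x_{9}) + f(x_10)].
Sum ≈ 2.745183.

2.745183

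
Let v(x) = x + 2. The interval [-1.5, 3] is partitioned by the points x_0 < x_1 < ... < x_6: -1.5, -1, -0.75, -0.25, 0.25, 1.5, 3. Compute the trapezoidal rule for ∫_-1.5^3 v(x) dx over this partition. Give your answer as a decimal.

Subinterval widths: 0.5, 0.25, 0.5, 0.5, 1.25, 1.5.
v(-1.5) = 0.5, v(-1) = 1, v(-0.75) = 1.25, v(-0.25) = 1.75, v(0.25) = 2.25, v(1.5) = 3.5, v(3) = 5.
On each subinterval the trapezoid contributes (Δx_i/2)·[v(x_{i-1}) + v(x_i)].
Sum = 12.375.

12.375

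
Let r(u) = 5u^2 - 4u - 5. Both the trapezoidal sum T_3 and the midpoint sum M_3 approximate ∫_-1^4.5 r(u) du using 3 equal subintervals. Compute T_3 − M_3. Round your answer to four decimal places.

23.1076

T_3 ≈ 102.946759.
M_3 ≈ 79.839120.
T_3 − M_3 ≈ 23.1076.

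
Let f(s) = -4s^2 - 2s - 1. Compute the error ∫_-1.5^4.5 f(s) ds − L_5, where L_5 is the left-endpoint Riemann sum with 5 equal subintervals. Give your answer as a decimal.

Exact integral: ∫_-1.5^4.5 f(s) ds = -150.
L_5 = -105.36.
Error = -150 − (-105.36) = -44.64.

-44.64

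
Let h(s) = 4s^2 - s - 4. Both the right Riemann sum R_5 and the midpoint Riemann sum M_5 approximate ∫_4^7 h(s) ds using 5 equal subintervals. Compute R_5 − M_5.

R_5 = 382.92.
M_5 = 343.14.
R_5 − M_5 = 39.78.

39.78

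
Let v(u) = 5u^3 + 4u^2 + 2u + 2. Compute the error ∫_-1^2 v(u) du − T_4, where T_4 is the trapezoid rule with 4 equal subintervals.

Exact integral: ∫_-1^2 v(u) du = 39.75.
T_4 = 42.984375.
Error = 39.75 − 42.984375 = -3.234375.

-3.234375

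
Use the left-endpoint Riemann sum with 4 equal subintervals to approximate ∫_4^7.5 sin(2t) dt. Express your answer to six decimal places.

Δt = (7.5 − 4)/4 = 0.875.
Left endpoints: 4, 4.875, 5.75, 6.625.
f(4) ≈ 0.989358, f(4.875) ≈ -0.319519, f(5.75) ≈ -0.875452, f(6.625) ≈ 0.631611.
Sum = Δt · [f(4) + f(4.875) + f(5.75) + f(6.625)].
Sum ≈ 0.372748.

0.372748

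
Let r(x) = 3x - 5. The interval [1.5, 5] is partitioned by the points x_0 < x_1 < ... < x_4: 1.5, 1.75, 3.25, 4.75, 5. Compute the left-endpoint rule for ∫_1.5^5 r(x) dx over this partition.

Subinterval widths: 0.25, 1.5, 1.5, 0.25.
Left endpoints: 1.5, 1.75, 3.25, 4.75.
r(1.5) = -0.5, r(1.75) = 0.25, r(3.25) = 4.75, r(4.75) = 9.25.
Sum = Σ Δx_i · r(x_i).
Sum = 9.6875.

9.6875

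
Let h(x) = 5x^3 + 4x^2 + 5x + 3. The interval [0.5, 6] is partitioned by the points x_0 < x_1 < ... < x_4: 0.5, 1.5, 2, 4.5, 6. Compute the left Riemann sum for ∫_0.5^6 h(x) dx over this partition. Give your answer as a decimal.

1041

Subinterval widths: 1, 0.5, 2.5, 1.5.
Left endpoints: 0.5, 1.5, 2, 4.5.
h(0.5) = 7.125, h(1.5) = 36.375, h(2) = 69, h(4.5) = 562.125.
Sum = Σ Δx_i · h(x_i).
Sum = 1041.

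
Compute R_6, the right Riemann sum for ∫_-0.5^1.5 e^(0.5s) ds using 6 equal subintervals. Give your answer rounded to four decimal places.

Δs = (1.5 − (-0.5))/6 = 1/3.
Right endpoints: -1/6, 1/6, 0.5, 5/6, 7/6, 1.5.
f(-1/6) ≈ 0.9200, f(1/6) ≈ 1.0869, f(0.5) ≈ 1.2840, f(5/6) ≈ 1.5169, f(7/6) ≈ 1.7920, f(1.5) ≈ 2.1170.
Sum = Δs · [f(-1/6) + f(1/6) + f(0.5) + ...].
Sum ≈ 2.9056.

2.9056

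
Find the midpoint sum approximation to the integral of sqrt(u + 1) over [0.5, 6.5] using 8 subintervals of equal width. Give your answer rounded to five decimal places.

Δu = (6.5 − 0.5)/8 = 0.75.
Midpoints: 0.875, 1.625, 2.375, 3.125, 3.875, 4.625, 5.375, 6.125.
f(0.875) ≈ 1.36931, f(1.625) ≈ 1.62019, f(2.375) ≈ 1.83712, f(3.125) ≈ 2.03101, f(3.875) ≈ 2.20794, f(4.625) ≈ 2.37171, f(5.375) ≈ 2.52488, f(6.125) ≈ 2.66927.
Sum = Δu · [f(0.875) + f(1.625) + f(2.375) + ...].
Sum ≈ 12.47356.

12.47356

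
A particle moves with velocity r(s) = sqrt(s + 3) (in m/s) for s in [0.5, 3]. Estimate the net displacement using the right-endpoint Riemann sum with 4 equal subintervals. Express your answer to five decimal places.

Δs = (3 − 0.5)/4 = 0.625.
Right endpoints: 1.125, 1.75, 2.375, 3.
r(1.125) ≈ 2.03101, r(1.75) ≈ 2.17945, r(2.375) ≈ 2.31840, r(3) ≈ 2.44949.
Sum = Δs · [r(1.125) + r(1.75) + r(2.375) + r(3)].
Sum ≈ 5.61147.

5.61147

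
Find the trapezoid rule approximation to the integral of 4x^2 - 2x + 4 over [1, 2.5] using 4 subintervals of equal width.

Δx = (2.5 − 1)/4 = 0.375.
f(1) = 6, f(1.375) = 8.8125, f(1.75) = 12.75, f(2.125) = 17.8125, f(2.5) = 24.
T_4 = (Δx/2)·[f(x_0) + 2f(x_1) + 2f(x_2) + 2f(x_3) + f(x_4)].
Sum = 20.390625.

20.390625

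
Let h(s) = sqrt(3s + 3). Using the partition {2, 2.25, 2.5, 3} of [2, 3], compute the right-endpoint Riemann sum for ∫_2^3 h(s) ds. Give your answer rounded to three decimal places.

3.323

Subinterval widths: 0.25, 0.25, 0.5.
Right endpoints: 2.25, 2.5, 3.
h(2.25) ≈ 3.122, h(2.5) ≈ 3.240, h(3) ≈ 3.464.
Sum = Σ Δs_i · h(s_i).
Sum ≈ 3.323.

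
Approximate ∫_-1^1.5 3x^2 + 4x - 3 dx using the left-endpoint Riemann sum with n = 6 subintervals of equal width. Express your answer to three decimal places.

Δx = (1.5 − (-1))/6 = 5/12.
Left endpoints: -1, -7/12, -1/6, 0.25, 2/3, 13/12.
f(-1) = -4, f(-7/12) = -4.3125, f(-1/6) = -43/12, f(0.25) = -1.8125, f(2/3) = 1, f(13/12) = 233/48.
Sum = Δx · [f(-1) + f(-7/12) + f(-1/6) + ...].
Sum ≈ -3.273.

-3.273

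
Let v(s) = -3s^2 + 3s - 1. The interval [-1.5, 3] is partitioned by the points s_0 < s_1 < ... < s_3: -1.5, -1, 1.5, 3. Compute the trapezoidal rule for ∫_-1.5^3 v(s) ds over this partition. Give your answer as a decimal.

-34.3125

Subinterval widths: 0.5, 2.5, 1.5.
v(-1.5) = -12.25, v(-1) = -7, v(1.5) = -3.25, v(3) = -19.
On each subinterval the trapezoid contributes (Δs_i/2)·[v(s_{i-1}) + v(s_i)].
Sum = -34.3125.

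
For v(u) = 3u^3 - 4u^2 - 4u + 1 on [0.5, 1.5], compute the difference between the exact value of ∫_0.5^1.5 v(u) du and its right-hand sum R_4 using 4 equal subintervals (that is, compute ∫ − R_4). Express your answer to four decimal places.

0.2292

Exact integral: ∫_0.5^1.5 v(u) du ≈ -3.583333.
R_4 = -3.8125.
Error ≈ -3.583333 − (-3.8125) ≈ 0.2292.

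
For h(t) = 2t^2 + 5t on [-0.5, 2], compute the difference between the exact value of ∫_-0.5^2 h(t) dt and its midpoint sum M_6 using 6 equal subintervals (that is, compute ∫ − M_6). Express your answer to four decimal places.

0.0723

Exact integral: ∫_-0.5^2 h(t) dt ≈ 14.791667.
M_6 ≈ 14.719329.
Error ≈ 14.791667 − 14.719329 ≈ 0.0723.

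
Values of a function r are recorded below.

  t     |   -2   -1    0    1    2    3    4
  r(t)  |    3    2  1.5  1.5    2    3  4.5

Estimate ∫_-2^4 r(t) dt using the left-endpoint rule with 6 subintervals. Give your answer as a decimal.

13

Δt = 1.
Sum = 1·[3 + 2 + 1.5 + 1.5 + 2 + 3] = 13.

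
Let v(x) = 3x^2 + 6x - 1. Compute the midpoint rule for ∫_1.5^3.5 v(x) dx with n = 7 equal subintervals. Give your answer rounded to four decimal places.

Δx = (3.5 − 1.5)/7 = 2/7.
Midpoints: 23/14, 27/14, 31/14, 2.5, 39/14, 43/14, 47/14.
v(23/14) = 3323/196, v(27/14) = 4259/196, v(31/14) = 5291/196, v(2.5) = 32.75, v(39/14) = 7643/196, v(43/14) = 8963/196, v(47/14) = 10379/196.
Sum = Δx · [v(23/14) + v(27/14) + v(31/14) + ...].
Sum ≈ 67.4592.

67.4592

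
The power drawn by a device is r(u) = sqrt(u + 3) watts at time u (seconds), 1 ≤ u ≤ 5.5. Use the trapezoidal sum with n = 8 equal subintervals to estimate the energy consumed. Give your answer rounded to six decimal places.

Δu = (5.5 − 1)/8 = 0.5625.
r(1) ≈ 2.000000, r(1.5625) ≈ 2.136001, r(2.125) ≈ 2.263846, r(2.6875) ≈ 2.384848, r(3.25) ≈ 2.500000, r(3.8125) ≈ 2.610077, r(4.375) ≈ 2.715695, r(4.9375) ≈ 2.817357, r(5.5) ≈ 2.915476.
T_8 = (Δu/2)·[r(u_0) + 2r(u_1) + ... + 2r(u_{7}) + r(u_8)].
Sum ≈ 11.185629.

11.185629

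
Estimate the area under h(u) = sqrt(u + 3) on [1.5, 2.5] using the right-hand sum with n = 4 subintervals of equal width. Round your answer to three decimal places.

2.263

Δu = (2.5 − 1.5)/4 = 0.25.
Right endpoints: 1.75, 2, 2.25, 2.5.
h(1.75) ≈ 2.179, h(2) ≈ 2.236, h(2.25) ≈ 2.291, h(2.5) ≈ 2.345.
Sum = Δu · [h(1.75) + h(2) + h(2.25) + h(2.5)].
Sum ≈ 2.263.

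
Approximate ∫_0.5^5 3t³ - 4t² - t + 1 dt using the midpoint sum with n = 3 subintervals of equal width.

276.8203125

Δt = (5 − 0.5)/3 = 1.5.
Midpoints: 1.25, 2.75, 4.25.
f(1.25) = -0.640625, f(2.75) = 30.390625, f(4.25) = 154.796875.
Sum = Δt · [f(1.25) + f(2.75) + f(4.25)].
Sum = 276.8203125.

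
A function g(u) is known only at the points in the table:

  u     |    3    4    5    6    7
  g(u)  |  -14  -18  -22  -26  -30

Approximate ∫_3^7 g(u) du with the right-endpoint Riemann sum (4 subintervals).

-96

Δu = 1.
Sum = 1·[(-18) + (-22) + (-26) + (-30)] = -96.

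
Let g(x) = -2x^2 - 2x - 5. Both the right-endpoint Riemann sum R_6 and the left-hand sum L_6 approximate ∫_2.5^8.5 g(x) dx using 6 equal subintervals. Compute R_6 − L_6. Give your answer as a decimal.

-144

R_6 = -569.
L_6 = -425.
R_6 − L_6 = -144.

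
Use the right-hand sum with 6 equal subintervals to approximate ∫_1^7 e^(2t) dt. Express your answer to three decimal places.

Δt = (7 − 1)/6 = 1.
Right endpoints: 2, 3, 4, 5, 6, 7.
f(2) ≈ 54.598, f(3) ≈ 403.429, f(4) ≈ 2980.958, f(5) ≈ 22026.466, f(6) ≈ 162754.791, f(7) ≈ 1202604.284.
Sum = Δt · [f(2) + f(3) + f(4) + ...].
Sum ≈ 1390824.526.

1390824.526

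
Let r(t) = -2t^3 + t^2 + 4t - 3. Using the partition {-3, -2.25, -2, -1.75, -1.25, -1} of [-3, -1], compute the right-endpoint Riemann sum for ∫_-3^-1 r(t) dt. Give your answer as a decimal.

12.8125

Subinterval widths: 0.75, 0.25, 0.25, 0.5, 0.25.
Right endpoints: -2.25, -2, -1.75, -1.25, -1.
r(-2.25) = 15.84375, r(-2) = 9, r(-1.75) = 3.78125, r(-1.25) = -2.53125, r(-1) = -4.
Sum = Σ Δt_i · r(t_i).
Sum = 12.8125.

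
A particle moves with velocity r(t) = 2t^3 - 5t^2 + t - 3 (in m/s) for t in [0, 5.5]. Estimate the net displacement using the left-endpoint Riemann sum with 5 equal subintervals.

Δt = (5.5 − 0)/5 = 1.1.
Left endpoints: 0, 1.1, 2.2, 3.3, 4.4.
r(0) = -3, r(1.1) = -5.288, r(2.2) = -3.704, r(3.3) = 17.724, r(4.4) = 74.968.
Sum = Δt · [r(0) + r(1.1) + r(2.2) + r(3.3) + r(4.4)].
Sum = 88.77.

88.77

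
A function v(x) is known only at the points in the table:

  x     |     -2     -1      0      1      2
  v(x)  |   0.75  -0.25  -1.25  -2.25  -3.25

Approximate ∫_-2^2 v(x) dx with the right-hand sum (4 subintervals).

-7

Δx = 1.
Sum = 1·[(-0.25) + (-1.25) + (-2.25) + (-3.25)] = -7.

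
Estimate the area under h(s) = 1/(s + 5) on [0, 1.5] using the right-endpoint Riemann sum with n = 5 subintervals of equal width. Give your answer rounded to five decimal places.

Δs = (1.5 − 0)/5 = 0.3.
Right endpoints: 0.3, 0.6, 0.9, 1.2, 1.5.
h(0.3) = 10/53, h(0.6) = 5/28, h(0.9) = 10/59, h(1.2) = 5/31, h(1.5) = 2/13.
Sum = Δs · [h(0.3) + h(0.6) + h(0.9) + h(1.2) + h(1.5)].
Sum ≈ 0.25556.

0.25556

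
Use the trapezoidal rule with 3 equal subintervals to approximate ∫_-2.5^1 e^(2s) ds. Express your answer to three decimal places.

5.231

Δs = (1 − (-2.5))/3 = 7/6.
f(-2.5) ≈ 0.007, f(-4/3) ≈ 0.069, f(-1/6) ≈ 0.717, f(1) ≈ 7.389.
T_3 = (Δs/2)·[f(s_0) + 2f(s_1) + 2f(s_2) + f(s_3)].
Sum ≈ 5.231.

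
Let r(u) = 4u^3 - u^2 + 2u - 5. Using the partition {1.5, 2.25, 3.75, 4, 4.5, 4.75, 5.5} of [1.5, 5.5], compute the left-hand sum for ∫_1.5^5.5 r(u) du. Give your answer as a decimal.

Subinterval widths: 0.75, 1.5, 0.25, 0.5, 0.25, 0.75.
Left endpoints: 1.5, 2.25, 3.75, 4, 4.5, 4.75.
r(1.5) = 9.25, r(2.25) = 40, r(3.75) = 199.375, r(4) = 243, r(4.5) = 348.25, r(4.75) = 410.625.
Sum = Σ Δu_i · r(u_i).
Sum = 633.3125.

633.3125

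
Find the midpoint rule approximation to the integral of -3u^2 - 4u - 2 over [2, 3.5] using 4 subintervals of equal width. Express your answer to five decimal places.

Δu = (3.5 − 2)/4 = 0.375.
Midpoints: 2.1875, 2.5625, 2.9375, 3.3125.
f(2.1875) = -25.10546875, f(2.5625) = -31.94921875, f(2.9375) = -39.63671875, f(3.3125) = -48.16796875.
Sum = Δu · [f(2.1875) + f(2.5625) + f(2.9375) + f(3.3125)].
Sum ≈ -54.32227.

-54.32227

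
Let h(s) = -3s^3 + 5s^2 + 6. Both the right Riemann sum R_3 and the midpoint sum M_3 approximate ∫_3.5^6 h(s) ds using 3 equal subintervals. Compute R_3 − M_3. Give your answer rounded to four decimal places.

R_3 ≈ -733.761574.
M_3 ≈ -550.449942.
R_3 − M_3 ≈ -183.3116.

-183.3116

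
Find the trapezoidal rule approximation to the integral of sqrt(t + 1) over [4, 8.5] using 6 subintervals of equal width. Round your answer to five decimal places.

12.06421

Δt = (8.5 − 4)/6 = 0.75.
f(4) ≈ 2.23607, f(4.75) ≈ 2.39792, f(5.5) ≈ 2.54951, f(6.25) ≈ 2.69258, f(7) ≈ 2.82843, f(7.75) ≈ 2.95804, f(8.5) ≈ 3.08221.
T_6 = (Δt/2)·[f(t_0) + 2f(t_1) + ... + 2f(t_{5}) + f(t_6)].
Sum ≈ 12.06421.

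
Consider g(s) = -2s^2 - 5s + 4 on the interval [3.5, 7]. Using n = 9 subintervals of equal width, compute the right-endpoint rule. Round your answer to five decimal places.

Δs = (7 − 3.5)/9 = 7/18.
Right endpoints: 35/9, 77/18, 14/3, 91/18, 49/9, 35/6, 56/9, 119/18, 7.
g(35/9) = -3701/81, g(77/18) = -4373/81, g(14/3) = -566/9, g(91/18) = -5864/81, g(49/9) = -6683/81, g(35/6) = -839/9, g(56/9) = -8468/81, g(119/18) = -9434/81, g(7) = -129.
Sum = Δs · [g(35/9) + g(77/18) + g(14/3) + ...].
Sum ≈ -295.82922.

-295.82922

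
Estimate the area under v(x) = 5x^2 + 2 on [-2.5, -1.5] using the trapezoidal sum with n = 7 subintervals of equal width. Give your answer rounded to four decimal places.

22.4337

Δx = (-1.5 − (-2.5))/7 = 1/7.
v(-2.5) = 33.25, v(-33/14) = 5837/196, v(-31/14) = 5197/196, v(-29/14) = 4597/196, v(-27/14) = 4037/196, v(-25/14) = 3517/196, v(-23/14) = 3037/196, v(-1.5) = 13.25.
T_7 = (Δx/2)·[v(x_0) + 2v(x_1) + ... + 2v(x_{6}) + v(x_7)].
Sum ≈ 22.4337.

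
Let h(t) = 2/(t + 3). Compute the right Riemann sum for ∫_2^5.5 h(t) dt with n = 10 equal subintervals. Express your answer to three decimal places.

Δt = (5.5 − 2)/10 = 0.35.
Right endpoints: 2.35, 2.7, 3.05, 3.4, 3.75, 4.1, 4.45, 4.8, 5.15, 5.5.
h(2.35) = 40/107, h(2.7) = 20/57, h(3.05) = 40/121, h(3.4) = 0.3125, h(3.75) = 8/27, h(4.1) = 20/71, h(4.45) = 40/149, h(4.8) = 10/39, h(5.15) = 40/163, h(5.5) = 4/17.
Sum = Δt · [h(2.35) + h(2.7) + h(3.05) + ...].
Sum ≈ 1.033.

1.033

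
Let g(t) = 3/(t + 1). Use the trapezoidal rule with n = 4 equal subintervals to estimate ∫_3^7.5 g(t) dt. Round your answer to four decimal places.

Δt = (7.5 − 3)/4 = 1.125.
g(3) = 0.75, g(4.125) = 24/41, g(5.25) = 0.48, g(6.375) = 24/59, g(7.5) = 6/17.
T_4 = (Δt/2)·[g(t_0) + 2g(t_1) + 2g(t_2) + 2g(t_3) + g(t_4)].
Sum ≈ 2.2766.

2.2766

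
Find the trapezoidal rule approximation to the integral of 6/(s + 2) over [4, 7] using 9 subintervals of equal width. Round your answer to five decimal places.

Δs = (7 − 4)/9 = 1/3.
f(4) = 1, f(13/3) = 18/19, f(14/3) = 0.9, f(5) = 6/7, f(16/3) = 9/11, f(17/3) = 18/23, f(6) = 0.75, f(19/3) = 0.72, f(20/3) = 9/13, f(7) = 2/3.
T_9 = (Δs/2)·[f(s_0) + 2f(s_1) + ... + 2f(s_{8}) + f(s_9)].
Sum ≈ 2.43365.

2.43365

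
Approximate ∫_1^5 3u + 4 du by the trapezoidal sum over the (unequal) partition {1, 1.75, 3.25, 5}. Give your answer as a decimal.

52

Subinterval widths: 0.75, 1.5, 1.75.
f(1) = 7, f(1.75) = 9.25, f(3.25) = 13.75, f(5) = 19.
On each subinterval the trapezoid contributes (Δu_i/2)·[f(u_{i-1}) + f(u_i)].
Sum = 52.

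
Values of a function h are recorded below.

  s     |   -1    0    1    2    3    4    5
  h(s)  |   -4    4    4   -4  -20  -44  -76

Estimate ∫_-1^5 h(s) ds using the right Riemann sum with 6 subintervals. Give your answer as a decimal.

Δs = 1.
Sum = 1·[4 + 4 + (-4) + (-20) + (-44) + (-76)] = -136.

-136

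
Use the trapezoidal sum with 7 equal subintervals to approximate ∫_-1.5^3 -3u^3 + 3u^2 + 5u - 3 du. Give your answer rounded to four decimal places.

Δu = (3 − (-1.5))/7 = 9/14.
f(-1.5) = 6.375, f(-6/7) = -1095/343, f(-3/14) = -10713/2744, f(3/7) = -186/343, f(15/14) = 5793/2744, f(12/7) = -249/343, f(33/14) = -37965/2744, f(3) = -42.
T_7 = (Δu/2)·[f(u_0) + 2f(u_1) + ... + 2f(u_{6}) + f(u_7)].
Sum ≈ -24.3654.

-24.3654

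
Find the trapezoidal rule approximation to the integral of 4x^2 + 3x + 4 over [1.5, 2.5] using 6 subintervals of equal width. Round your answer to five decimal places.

Δx = (2.5 − 1.5)/6 = 1/6.
f(1.5) = 17.5, f(5/3) = 181/9, f(11/6) = 413/18, f(2) = 26, f(13/6) = 527/18, f(7/3) = 295/9, f(2.5) = 36.5.
T_6 = (Δx/2)·[f(x_0) + 2f(x_1) + ... + 2f(x_{5}) + f(x_6)].
Sum ≈ 26.35185.

26.35185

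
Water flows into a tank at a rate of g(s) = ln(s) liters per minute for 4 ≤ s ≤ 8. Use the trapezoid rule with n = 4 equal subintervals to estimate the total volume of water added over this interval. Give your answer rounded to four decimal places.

Δs = (8 − 4)/4 = 1.
g(4) ≈ 1.3863, g(5) ≈ 1.6094, g(6) ≈ 1.7918, g(7) ≈ 1.9459, g(8) ≈ 2.0794.
T_4 = (Δs/2)·[g(s_0) + 2g(s_1) + 2g(s_2) + 2g(s_3) + g(s_4)].
Sum ≈ 7.0800.

7.0800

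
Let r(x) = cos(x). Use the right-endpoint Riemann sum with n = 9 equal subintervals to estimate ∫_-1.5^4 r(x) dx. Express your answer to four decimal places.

Δx = (4 − (-1.5))/9 = 11/18.
Right endpoints: -8/9, -5/18, 1/3, 17/18, 14/9, 13/6, 25/9, 61/18, 4.
r(-8/9) ≈ 0.6303, r(-5/18) ≈ 0.9617, r(1/3) ≈ 0.9450, r(17/18) ≈ 0.5862, r(14/9) ≈ 0.0152, r(13/6) ≈ -0.5612, r(25/9) ≈ -0.9345, r(61/18) ≈ -0.9696, r(4) ≈ -0.6536.
Sum = Δx · [r(-8/9) + r(-5/18) + r(1/3) + ...].
Sum ≈ 0.0118.

0.0118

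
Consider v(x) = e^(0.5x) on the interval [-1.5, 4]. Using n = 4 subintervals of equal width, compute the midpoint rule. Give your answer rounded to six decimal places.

13.564654

Δx = (4 − (-1.5))/4 = 1.375.
Midpoints: -0.8125, 0.5625, 1.9375, 3.3125.
v(-0.8125) ≈ 0.666144, v(0.5625) ≈ 1.324785, v(1.9375) ≈ 2.634649, v(3.3125) ≈ 5.239625.
Sum = Δx · [v(-0.8125) + v(0.5625) + v(1.9375) + v(3.3125)].
Sum ≈ 13.564654.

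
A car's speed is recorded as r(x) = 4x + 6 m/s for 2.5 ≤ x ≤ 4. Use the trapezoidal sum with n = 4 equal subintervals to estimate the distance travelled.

28.5

Δx = (4 − 2.5)/4 = 0.375.
r(2.5) = 16, r(2.875) = 17.5, r(3.25) = 19, r(3.625) = 20.5, r(4) = 22.
T_4 = (Δx/2)·[r(x_0) + 2r(x_1) + 2r(x_2) + 2r(x_3) + r(x_4)].
Sum = 28.5.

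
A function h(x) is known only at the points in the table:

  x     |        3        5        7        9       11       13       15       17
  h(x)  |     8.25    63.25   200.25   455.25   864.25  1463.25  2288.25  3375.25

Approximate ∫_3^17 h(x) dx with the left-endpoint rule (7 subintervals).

Δx = 2.
Sum = 2·[8.25 + 63.25 + 200.25 + 455.25 + 864.25 + 1463.25 + 2288.25] = 10685.5.

10685.5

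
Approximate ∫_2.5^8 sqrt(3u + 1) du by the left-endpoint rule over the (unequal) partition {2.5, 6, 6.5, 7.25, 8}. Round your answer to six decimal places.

19.356657

Subinterval widths: 3.5, 0.5, 0.75, 0.75.
Left endpoints: 2.5, 6, 6.5, 7.25.
f(2.5) ≈ 2.915476, f(6) ≈ 4.358899, f(6.5) ≈ 4.527693, f(7.25) ≈ 4.769696.
Sum = Σ Δu_i · f(u_i).
Sum ≈ 19.356657.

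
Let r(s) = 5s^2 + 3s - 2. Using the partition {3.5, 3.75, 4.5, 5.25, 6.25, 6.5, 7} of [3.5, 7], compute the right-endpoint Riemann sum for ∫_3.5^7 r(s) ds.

Subinterval widths: 0.25, 0.75, 0.75, 1, 0.25, 0.5.
Right endpoints: 3.75, 4.5, 5.25, 6.25, 6.5, 7.
r(3.75) = 79.5625, r(4.5) = 112.75, r(5.25) = 151.5625, r(6.25) = 212.0625, r(6.5) = 228.75, r(7) = 264.
Sum = Σ Δs_i · r(s_i).
Sum = 619.375.

619.375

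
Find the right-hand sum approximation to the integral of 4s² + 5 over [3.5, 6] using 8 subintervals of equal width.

Δs = (6 − 3.5)/8 = 0.3125.
Right endpoints: 3.8125, 4.125, 4.4375, 4.75, 5.0625, 5.375, 5.6875, 6.
f(3.8125) = 63.140625, f(4.125) = 73.0625, f(4.4375) = 83.765625, f(4.75) = 95.25, f(5.0625) = 107.515625, f(5.375) = 120.5625, f(5.6875) = 134.390625, f(6) = 149.
Sum = Δs · [f(3.8125) + f(4.125) + f(4.4375) + ...].
Sum = 258.33984375.

258.33984375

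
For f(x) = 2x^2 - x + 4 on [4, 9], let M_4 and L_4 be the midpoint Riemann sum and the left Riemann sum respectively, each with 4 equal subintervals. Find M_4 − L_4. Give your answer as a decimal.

M_4 = 429.53125.
L_4 = 355.3125.
M_4 − L_4 = 74.21875.

74.21875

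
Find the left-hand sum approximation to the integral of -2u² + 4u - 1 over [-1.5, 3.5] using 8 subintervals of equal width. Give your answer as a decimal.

-16.484375

Δu = (3.5 − (-1.5))/8 = 0.625.
Left endpoints: -1.5, -0.875, -0.25, 0.375, 1, 1.625, 2.25, 2.875.
f(-1.5) = -11.5, f(-0.875) = -6.03125, f(-0.25) = -2.125, f(0.375) = 0.21875, f(1) = 1, f(1.625) = 0.21875, f(2.25) = -2.125, f(2.875) = -6.03125.
Sum = Δu · [f(-1.5) + f(-0.875) + f(-0.25) + ...].
Sum = -16.484375.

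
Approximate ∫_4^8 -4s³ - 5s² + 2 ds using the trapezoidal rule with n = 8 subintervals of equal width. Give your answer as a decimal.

-4591.5

Δs = (8 − 4)/8 = 0.5.
f(4) = -334, f(4.5) = -463.75, f(5) = -623, f(5.5) = -814.75, f(6) = -1042, f(6.5) = -1307.75, f(7) = -1615, f(7.5) = -1966.75, f(8) = -2366.
T_8 = (Δs/2)·[f(s_0) + 2f(s_1) + ... + 2f(s_{7}) + f(s_8)].
Sum = -4591.5.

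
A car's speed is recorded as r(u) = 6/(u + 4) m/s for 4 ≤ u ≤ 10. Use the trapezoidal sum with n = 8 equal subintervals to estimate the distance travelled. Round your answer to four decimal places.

Δu = (10 − 4)/8 = 0.75.
r(4) = 0.75, r(4.75) = 24/35, r(5.5) = 12/19, r(6.25) = 24/41, r(7) = 6/11, r(7.75) = 24/47, r(8.5) = 0.48, r(9.25) = 24/53, r(10) = 3/7.
T_8 = (Δu/2)·[r(u_0) + 2r(u_1) + ... + 2r(u_{7}) + r(u_8)].
Sum ≈ 3.3607.

3.3607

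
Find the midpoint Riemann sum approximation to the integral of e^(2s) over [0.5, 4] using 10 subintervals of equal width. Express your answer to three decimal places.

Δs = (4 − 0.5)/10 = 0.35.
Midpoints: 0.675, 1.025, 1.375, 1.725, 2.075, 2.425, 2.775, 3.125, 3.475, 3.825.
f(0.675) ≈ 3.857, f(1.025) ≈ 7.768, f(1.375) ≈ 15.643, f(1.725) ≈ 31.500, f(2.075) ≈ 63.434, f(2.425) ≈ 127.740, f(2.775) ≈ 257.238, f(3.125) ≈ 518.013, f(3.475) ≈ 1043.150, f(3.825) ≈ 2100.646.
Sum = Δs · [f(0.675) + f(1.025) + f(1.375) + ...].
Sum ≈ 1459.146.

1459.146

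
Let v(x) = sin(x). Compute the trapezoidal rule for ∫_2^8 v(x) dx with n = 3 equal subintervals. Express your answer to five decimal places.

Δx = (8 − 2)/3 = 2.
v(2) ≈ 0.90930, v(4) ≈ -0.75680, v(6) ≈ -0.27942, v(8) ≈ 0.98936.
T_3 = (Δx/2)·[v(x_0) + 2v(x_1) + 2v(x_2) + v(x_3)].
Sum ≈ -0.17378.

-0.17378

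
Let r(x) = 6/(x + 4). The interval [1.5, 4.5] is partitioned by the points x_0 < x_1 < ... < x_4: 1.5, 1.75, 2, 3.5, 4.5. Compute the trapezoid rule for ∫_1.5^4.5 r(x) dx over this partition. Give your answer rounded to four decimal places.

2.6252

Subinterval widths: 0.25, 0.25, 1.5, 1.
r(1.5) = 12/11, r(1.75) = 24/23, r(2) = 1, r(3.5) = 0.8, r(4.5) = 12/17.
On each subinterval the trapezoid contributes (Δx_i/2)·[r(x_{i-1}) + r(x_i)].
Sum ≈ 2.6252.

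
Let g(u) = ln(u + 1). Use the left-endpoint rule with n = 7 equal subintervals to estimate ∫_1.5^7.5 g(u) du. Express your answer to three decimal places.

Δu = (7.5 − 1.5)/7 = 6/7.
Left endpoints: 1.5, 33/14, 45/14, 57/14, 69/14, 81/14, 93/14.
g(1.5) ≈ 0.916, g(33/14) ≈ 1.211, g(45/14) ≈ 1.438, g(57/14) ≈ 1.624, g(69/14) ≈ 1.780, g(81/14) ≈ 1.915, g(93/14) ≈ 2.034.
Sum = Δu · [g(1.5) + g(33/14) + g(45/14) + ...].
Sum ≈ 9.358.

9.358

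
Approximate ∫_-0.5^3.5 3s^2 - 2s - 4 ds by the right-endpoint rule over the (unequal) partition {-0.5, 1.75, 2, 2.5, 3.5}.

Subinterval widths: 2.25, 0.25, 0.5, 1.
Right endpoints: 1.75, 2, 2.5, 3.5.
f(1.75) = 1.6875, f(2) = 4, f(2.5) = 9.75, f(3.5) = 25.75.
Sum = Σ Δs_i · f(s_i).
Sum = 35.421875.

35.421875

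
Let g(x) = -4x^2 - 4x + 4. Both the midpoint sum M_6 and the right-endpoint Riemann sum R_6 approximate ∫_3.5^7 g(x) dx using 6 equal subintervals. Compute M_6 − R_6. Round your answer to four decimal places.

48.1493

M_6 ≈ -459.269676.
R_6 ≈ -507.418981.
M_6 − R_6 ≈ 48.1493.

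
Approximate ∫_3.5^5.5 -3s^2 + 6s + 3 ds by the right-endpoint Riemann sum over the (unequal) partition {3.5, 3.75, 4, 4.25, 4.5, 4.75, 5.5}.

-73.640625

Subinterval widths: 0.25, 0.25, 0.25, 0.25, 0.25, 0.75.
Right endpoints: 3.75, 4, 4.25, 4.5, 4.75, 5.5.
f(3.75) = -16.6875, f(4) = -21, f(4.25) = -25.6875, f(4.5) = -30.75, f(4.75) = -36.1875, f(5.5) = -54.75.
Sum = Σ Δs_i · f(s_i).
Sum = -73.640625.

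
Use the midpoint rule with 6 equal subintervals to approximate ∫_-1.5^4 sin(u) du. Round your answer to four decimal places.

0.7504

Δu = (4 − (-1.5))/6 = 11/12.
Midpoints: -25/24, -0.125, 19/24, 41/24, 2.625, 85/24.
f(-25/24) ≈ -0.8632, f(-0.125) ≈ -0.1247, f(19/24) ≈ 0.7115, f(41/24) ≈ 0.9906, f(2.625) ≈ 0.4939, f(85/24) ≈ -0.3895.
Sum = Δu · [f(-25/24) + f(-0.125) + f(19/24) + ...].
Sum ≈ 0.7504.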